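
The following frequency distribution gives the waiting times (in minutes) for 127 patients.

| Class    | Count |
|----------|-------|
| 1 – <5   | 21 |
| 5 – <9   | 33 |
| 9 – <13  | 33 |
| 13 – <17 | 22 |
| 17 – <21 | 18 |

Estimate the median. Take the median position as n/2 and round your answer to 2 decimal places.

10.15

Cumulative frequencies: 21, 54, 87, 109, 127
n = 127; position = n/2 = 63.5.
This falls in the class 9 – <13: L = 9, F = 54, f = 33, h = 4.
Median ≈ 9 + ((63.5 − 54) / 33) × 4 = 10.1515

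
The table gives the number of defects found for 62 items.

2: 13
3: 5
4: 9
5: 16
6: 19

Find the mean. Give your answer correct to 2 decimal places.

4.37

Values: 2, 3, 4, 5, 6
Σfx = 13×2 + 5×3 + 9×4 + 16×5 + 19×6 = 271
n = Σf = 62
Mean = 271 / 62 = 4.3710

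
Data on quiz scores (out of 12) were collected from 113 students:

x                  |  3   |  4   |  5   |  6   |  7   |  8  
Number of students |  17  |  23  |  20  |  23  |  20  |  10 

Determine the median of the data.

5

Cumulative frequencies: 17, 40, 60, 83, 103, 113
n = 113, so the median is the value in position (n+1)/2 = 57.
Position 57 falls at value 5.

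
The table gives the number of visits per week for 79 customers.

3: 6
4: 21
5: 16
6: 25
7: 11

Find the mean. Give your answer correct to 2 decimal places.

5.18

Values: 3, 4, 5, 6, 7
Σfx = 6×3 + 21×4 + 16×5 + 25×6 + 11×7 = 409
n = Σf = 79
Mean = 409 / 79 = 5.1772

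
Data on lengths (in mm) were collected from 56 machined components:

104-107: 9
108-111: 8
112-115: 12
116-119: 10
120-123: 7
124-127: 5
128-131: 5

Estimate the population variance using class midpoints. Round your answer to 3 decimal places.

Midpoints: 105.5, 109.5, 113.5, 117.5, 121.5, 125.5, 129.5
n = 56, Σfm = 6488, mean = 115.8571
Σfm² = 754682
Σf(m − x̄)² = Σfm² − (Σfm)²/n = 754682 − 6488²/56 = 3000.8571
Population variance = 3000.8571 / 56 = 53.5867

53.587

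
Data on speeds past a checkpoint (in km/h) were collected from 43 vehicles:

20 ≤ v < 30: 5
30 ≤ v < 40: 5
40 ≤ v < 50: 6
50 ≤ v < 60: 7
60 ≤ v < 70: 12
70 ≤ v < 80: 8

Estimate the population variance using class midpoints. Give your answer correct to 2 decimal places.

Midpoints: 25, 35, 45, 55, 65, 75
n = 43, Σfm = 2335, mean = 54.3023
Σfm² = 138275
Σf(m − x̄)² = Σfm² − (Σfm)²/n = 138275 − 2335²/43 = 11479.0698
Population variance = 11479.0698 / 43 = 266.9551

266.96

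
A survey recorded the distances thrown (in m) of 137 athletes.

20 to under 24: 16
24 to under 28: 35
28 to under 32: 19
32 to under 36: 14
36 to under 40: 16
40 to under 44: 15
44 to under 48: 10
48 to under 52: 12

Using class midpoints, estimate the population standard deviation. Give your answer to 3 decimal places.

8.778

Midpoints: 22, 26, 30, 34, 38, 42, 46, 50
n = 137, Σfm = 4606, mean = 33.6204
Σfm² = 165412
Σf(m − x̄)² = Σfm² − (Σfm)²/n = 165412 − 4606²/137 = 10556.2628
Population variance = 10556.2628 / 137 = 77.0530
Standard deviation = √77.0530 = 8.7780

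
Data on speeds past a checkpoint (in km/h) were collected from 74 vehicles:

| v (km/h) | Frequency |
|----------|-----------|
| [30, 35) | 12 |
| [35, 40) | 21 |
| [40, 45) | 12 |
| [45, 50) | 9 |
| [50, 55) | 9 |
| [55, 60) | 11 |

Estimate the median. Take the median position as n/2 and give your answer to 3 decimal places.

41.667

Cumulative frequencies: 12, 33, 45, 54, 63, 74
n = 74; position = n/2 = 37.
This falls in the class [40, 45): L = 40, F = 33, f = 12, h = 5.
Median ≈ 40 + ((37 − 33) / 12) × 5 = 41.6667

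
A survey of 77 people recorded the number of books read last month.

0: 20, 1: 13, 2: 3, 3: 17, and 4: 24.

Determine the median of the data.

3

Cumulative frequencies: 20, 33, 36, 53, 77
n = 77, so the median is the value in position (n+1)/2 = 39.
Position 39 falls at value 3.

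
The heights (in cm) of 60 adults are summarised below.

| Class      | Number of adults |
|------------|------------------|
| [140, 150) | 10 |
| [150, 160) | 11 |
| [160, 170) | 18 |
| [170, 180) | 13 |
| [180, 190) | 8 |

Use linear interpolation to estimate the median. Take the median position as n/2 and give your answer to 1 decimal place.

Cumulative frequencies: 10, 21, 39, 52, 60
n = 60; position = n/2 = 30.
This falls in the class [160, 170): L = 160, F = 21, f = 18, h = 10.
Median ≈ 160 + ((30 − 21) / 18) × 10 = 165.0000

165.0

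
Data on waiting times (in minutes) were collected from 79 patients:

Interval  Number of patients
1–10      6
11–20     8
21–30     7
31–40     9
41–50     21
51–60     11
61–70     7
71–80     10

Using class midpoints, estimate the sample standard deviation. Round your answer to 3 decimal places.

20.592

Midpoints: 5.5, 15.5, 25.5, 35.5, 45.5, 55.5, 65.5, 75.5
n = 79, Σfm = 3434.5, mean = 43.4747
Σfm² = 182389.75
Σf(m − x̄)² = Σfm² − (Σfm)²/n = 182389.75 − 3434.5²/79 = 33075.9494
Sample variance = 33075.9494 / 78 = 424.0506
Standard deviation = √424.0506 = 20.5925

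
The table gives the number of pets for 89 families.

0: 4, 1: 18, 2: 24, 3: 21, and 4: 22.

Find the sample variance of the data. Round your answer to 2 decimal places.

1.43

Values: 0, 1, 2, 3, 4
n = 89, Σfx = 217, mean = 2.4382
Σfx² = 655
Σf(x − x̄)² = Σfx² − (Σfx)²/n = 655 − 217²/89 = 125.9101
Sample variance = 125.9101 / 88 = 1.4308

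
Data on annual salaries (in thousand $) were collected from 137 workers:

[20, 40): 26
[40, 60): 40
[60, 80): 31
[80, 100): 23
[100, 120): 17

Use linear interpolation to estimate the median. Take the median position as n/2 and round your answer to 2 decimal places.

Cumulative frequencies: 26, 66, 97, 120, 137
n = 137; position = n/2 = 68.5.
This falls in the class [60, 80): L = 60, F = 66, f = 31, h = 20.
Median ≈ 60 + ((68.5 − 66) / 31) × 20 = 61.6129

61.61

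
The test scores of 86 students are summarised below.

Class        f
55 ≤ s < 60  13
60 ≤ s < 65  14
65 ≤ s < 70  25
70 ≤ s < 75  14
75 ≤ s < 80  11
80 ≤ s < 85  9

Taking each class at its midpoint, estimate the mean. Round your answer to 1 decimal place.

Midpoints: 57.5, 62.5, 67.5, 72.5, 77.5, 82.5
Σfm = 13×57.5 + 14×62.5 + 25×67.5 + 14×72.5 + 11×77.5 + 9×82.5 = 5920
n = Σf = 86
Mean = 5920 / 86 = 68.8372

68.8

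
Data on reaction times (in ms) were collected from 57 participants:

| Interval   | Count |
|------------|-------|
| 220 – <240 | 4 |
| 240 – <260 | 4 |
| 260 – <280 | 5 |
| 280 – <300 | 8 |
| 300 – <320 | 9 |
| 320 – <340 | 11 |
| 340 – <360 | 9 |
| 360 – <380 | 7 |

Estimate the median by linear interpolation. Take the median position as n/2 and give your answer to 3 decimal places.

Cumulative frequencies: 4, 8, 13, 21, 30, 41, 50, 57
n = 57; position = n/2 = 28.5.
This falls in the class 300 – <320: L = 300, F = 21, f = 9, h = 20.
Median ≈ 300 + ((28.5 − 21) / 9) × 20 = 316.6667

316.667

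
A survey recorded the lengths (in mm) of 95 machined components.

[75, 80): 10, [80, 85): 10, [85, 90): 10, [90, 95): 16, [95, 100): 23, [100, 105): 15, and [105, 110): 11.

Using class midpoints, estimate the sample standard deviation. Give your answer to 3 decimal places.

Midpoints: 77.5, 82.5, 87.5, 92.5, 97.5, 102.5, 107.5
n = 95, Σfm = 8917.5, mean = 93.8684
Σfm² = 844943.75
Σf(m − x̄)² = Σfm² − (Σfm)²/n = 844943.75 − 8917.5²/95 = 7872.1053
Sample variance = 7872.1053 / 94 = 83.7458
Standard deviation = √83.7458 = 9.1513

9.151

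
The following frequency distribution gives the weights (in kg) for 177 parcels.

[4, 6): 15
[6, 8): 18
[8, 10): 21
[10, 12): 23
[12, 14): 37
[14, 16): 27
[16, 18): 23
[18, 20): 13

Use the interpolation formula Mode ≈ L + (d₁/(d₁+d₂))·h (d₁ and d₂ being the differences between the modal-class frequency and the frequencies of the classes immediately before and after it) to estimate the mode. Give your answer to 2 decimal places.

Modal class: [12, 14) (highest frequency 37).
d₁ = 37 − 23 = 14, d₂ = 37 − 27 = 10
Mode ≈ 12 + (14/(14+10)) × 2 = 12 + 1.1667 = 13.1667

13.17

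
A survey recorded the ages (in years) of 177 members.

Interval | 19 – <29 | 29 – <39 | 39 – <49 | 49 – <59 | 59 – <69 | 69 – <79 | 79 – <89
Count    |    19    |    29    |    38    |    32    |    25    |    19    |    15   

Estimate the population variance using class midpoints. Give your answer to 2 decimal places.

Midpoints: 24, 34, 44, 54, 64, 74, 84
n = 177, Σfm = 9108, mean = 51.4576
Σfm² = 523632
Σf(m − x̄)² = Σfm² − (Σfm)²/n = 523632 − 9108²/177 = 54955.9322
Population variance = 54955.9322 / 177 = 310.4855

310.49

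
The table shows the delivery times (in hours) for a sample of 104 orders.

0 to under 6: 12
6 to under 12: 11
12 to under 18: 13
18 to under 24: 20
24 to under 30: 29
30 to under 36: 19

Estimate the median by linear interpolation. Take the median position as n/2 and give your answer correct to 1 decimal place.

22.8

Cumulative frequencies: 12, 23, 36, 56, 85, 104
n = 104; position = n/2 = 52.
This falls in the class 18 to under 24: L = 18, F = 36, f = 20, h = 6.
Median ≈ 18 + ((52 − 36) / 20) × 6 = 22.8000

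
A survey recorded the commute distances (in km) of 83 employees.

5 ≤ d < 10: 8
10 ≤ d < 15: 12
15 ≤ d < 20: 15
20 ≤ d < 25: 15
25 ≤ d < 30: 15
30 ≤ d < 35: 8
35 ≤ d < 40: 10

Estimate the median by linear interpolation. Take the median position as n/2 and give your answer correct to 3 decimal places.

22.167

Cumulative frequencies: 8, 20, 35, 50, 65, 73, 83
n = 83; position = n/2 = 41.5.
This falls in the class 20 ≤ d < 25: L = 20, F = 35, f = 15, h = 5.
Median ≈ 20 + ((41.5 − 35) / 15) × 5 = 22.1667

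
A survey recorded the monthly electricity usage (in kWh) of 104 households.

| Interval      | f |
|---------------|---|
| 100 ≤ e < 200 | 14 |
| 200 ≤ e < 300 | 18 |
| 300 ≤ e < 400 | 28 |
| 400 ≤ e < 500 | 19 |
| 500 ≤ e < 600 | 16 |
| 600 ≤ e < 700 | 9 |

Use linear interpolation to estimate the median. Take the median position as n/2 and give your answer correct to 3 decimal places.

371.429

Cumulative frequencies: 14, 32, 60, 79, 95, 104
n = 104; position = n/2 = 52.
This falls in the class 300 ≤ e < 400: L = 300, F = 32, f = 28, h = 100.
Median ≈ 300 + ((52 − 32) / 28) × 100 = 371.4286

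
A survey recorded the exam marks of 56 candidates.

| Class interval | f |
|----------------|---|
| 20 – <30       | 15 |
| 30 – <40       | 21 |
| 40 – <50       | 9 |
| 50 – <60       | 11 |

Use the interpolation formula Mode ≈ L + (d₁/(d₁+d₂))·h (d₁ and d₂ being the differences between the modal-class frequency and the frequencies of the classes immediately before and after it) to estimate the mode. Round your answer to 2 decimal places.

33.33

Modal class: 30 – <40 (highest frequency 21).
d₁ = 21 − 15 = 6, d₂ = 21 − 9 = 12
Mode ≈ 30 + (6/(6+12)) × 10 = 30 + 3.3333 = 33.3333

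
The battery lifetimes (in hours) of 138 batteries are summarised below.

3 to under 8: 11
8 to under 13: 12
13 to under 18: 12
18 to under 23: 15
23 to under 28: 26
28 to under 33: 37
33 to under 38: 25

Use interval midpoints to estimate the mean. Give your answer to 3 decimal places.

Midpoints: 5.5, 10.5, 15.5, 20.5, 25.5, 30.5, 35.5
Σfm = 11×5.5 + 12×10.5 + 12×15.5 + 15×20.5 + 26×25.5 + 37×30.5 + 25×35.5 = 3359
n = Σf = 138
Mean = 3359 / 138 = 24.3406

24.341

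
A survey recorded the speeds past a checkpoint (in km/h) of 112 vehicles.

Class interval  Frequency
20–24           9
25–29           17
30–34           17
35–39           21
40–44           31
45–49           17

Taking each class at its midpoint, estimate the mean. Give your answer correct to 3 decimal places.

Midpoints: 22, 27, 32, 37, 42, 47
Σfm = 9×22 + 17×27 + 17×32 + 21×37 + 31×42 + 17×47 = 4079
n = Σf = 112
Mean = 4079 / 112 = 36.4196

36.420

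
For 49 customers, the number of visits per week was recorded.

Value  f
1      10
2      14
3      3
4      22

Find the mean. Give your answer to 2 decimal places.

2.76

Values: 1, 2, 3, 4
Σfx = 10×1 + 14×2 + 3×3 + 22×4 = 135
n = Σf = 49
Mean = 135 / 49 = 2.7551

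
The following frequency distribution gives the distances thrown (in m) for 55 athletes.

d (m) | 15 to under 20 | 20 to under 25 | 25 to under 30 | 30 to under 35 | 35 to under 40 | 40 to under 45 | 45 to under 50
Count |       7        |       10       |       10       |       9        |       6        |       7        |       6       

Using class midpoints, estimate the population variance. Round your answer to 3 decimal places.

Midpoints: 17.5, 22.5, 27.5, 32.5, 37.5, 42.5, 47.5
n = 55, Σfm = 1722.5, mean = 31.3182
Σfm² = 58893.75
Σf(m − x̄)² = Σfm² − (Σfm)²/n = 58893.75 − 1722.5²/55 = 4948.1818
Population variance = 4948.1818 / 55 = 89.9669

89.967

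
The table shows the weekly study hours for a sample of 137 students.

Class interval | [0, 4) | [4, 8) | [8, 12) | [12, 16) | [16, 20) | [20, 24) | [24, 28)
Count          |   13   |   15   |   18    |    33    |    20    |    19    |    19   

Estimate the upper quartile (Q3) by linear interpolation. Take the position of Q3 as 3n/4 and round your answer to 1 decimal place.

20.8

Cumulative frequencies: 13, 28, 46, 79, 99, 118, 137
n = 137; position = 3n/4 = 102.75.
This falls in the class [20, 24): L = 20, F = 99, f = 19, h = 4.
Upper quartile ≈ 20 + ((102.75 − 99) / 19) × 4 = 20.7895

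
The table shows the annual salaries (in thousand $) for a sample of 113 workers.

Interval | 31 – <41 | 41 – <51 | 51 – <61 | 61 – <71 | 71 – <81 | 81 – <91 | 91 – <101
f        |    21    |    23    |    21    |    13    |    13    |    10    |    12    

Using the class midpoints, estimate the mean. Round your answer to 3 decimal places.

Midpoints: 36, 46, 56, 66, 76, 86, 96
Σfm = 21×36 + 23×46 + 21×56 + 13×66 + 13×76 + 10×86 + 12×96 = 6848
n = Σf = 113
Mean = 6848 / 113 = 60.6018

60.602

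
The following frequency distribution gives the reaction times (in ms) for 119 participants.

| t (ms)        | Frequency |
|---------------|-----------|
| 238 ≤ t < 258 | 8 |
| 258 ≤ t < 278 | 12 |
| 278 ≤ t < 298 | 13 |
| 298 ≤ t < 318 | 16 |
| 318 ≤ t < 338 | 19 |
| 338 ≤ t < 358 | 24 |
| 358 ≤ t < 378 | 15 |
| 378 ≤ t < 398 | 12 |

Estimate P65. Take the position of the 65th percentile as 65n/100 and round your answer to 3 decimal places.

Cumulative frequencies: 8, 20, 33, 49, 68, 92, 107, 119
n = 119; position = 65n/100 = 77.35.
This falls in the class 338 ≤ t < 358: L = 338, F = 68, f = 24, h = 20.
65th percentile ≈ 338 + ((77.35 − 68) / 24) × 20 = 345.7917

345.792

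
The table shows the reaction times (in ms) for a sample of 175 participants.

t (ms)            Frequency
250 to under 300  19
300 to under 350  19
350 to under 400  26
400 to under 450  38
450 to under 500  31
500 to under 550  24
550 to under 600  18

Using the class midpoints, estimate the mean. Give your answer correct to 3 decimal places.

Midpoints: 275, 325, 375, 425, 475, 525, 575
Σfm = 19×275 + 19×325 + 26×375 + 38×425 + 31×475 + 24×525 + 18×575 = 74975
n = Σf = 175
Mean = 74975 / 175 = 428.4286

428.429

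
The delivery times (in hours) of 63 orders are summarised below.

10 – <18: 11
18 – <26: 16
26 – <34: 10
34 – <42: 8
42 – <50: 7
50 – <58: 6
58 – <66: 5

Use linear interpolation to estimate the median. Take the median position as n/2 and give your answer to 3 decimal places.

Cumulative frequencies: 11, 27, 37, 45, 52, 58, 63
n = 63; position = n/2 = 31.5.
This falls in the class 26 – <34: L = 26, F = 27, f = 10, h = 8.
Median ≈ 26 + ((31.5 − 27) / 10) × 8 = 29.6000

29.600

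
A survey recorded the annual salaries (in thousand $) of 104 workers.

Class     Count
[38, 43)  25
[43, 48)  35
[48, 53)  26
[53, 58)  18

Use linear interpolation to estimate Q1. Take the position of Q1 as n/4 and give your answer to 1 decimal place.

Cumulative frequencies: 25, 60, 86, 104
n = 104; position = n/4 = 26.
This falls in the class [43, 48): L = 43, F = 25, f = 35, h = 5.
Lower quartile ≈ 43 + ((26 − 25) / 35) × 5 = 43.1429

43.1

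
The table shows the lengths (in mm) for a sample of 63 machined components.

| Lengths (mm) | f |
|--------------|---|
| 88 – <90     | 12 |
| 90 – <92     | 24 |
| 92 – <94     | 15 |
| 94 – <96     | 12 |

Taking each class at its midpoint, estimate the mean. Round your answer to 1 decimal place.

Midpoints: 89, 91, 93, 95
Σfm = 12×89 + 24×91 + 15×93 + 12×95 = 5787
n = Σf = 63
Mean = 5787 / 63 = 91.8571

91.9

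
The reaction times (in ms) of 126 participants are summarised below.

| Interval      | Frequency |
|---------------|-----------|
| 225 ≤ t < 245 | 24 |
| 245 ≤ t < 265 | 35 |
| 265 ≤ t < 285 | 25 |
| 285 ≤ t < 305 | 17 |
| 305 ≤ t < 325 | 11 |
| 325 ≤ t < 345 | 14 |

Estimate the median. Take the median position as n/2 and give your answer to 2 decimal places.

Cumulative frequencies: 24, 59, 84, 101, 112, 126
n = 126; position = n/2 = 63.
This falls in the class 265 ≤ t < 285: L = 265, F = 59, f = 25, h = 20.
Median ≈ 265 + ((63 − 59) / 25) × 20 = 268.2000

268.20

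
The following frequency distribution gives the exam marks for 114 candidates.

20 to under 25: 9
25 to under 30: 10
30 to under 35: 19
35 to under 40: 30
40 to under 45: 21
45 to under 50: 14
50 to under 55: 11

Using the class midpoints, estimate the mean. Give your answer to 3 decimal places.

Midpoints: 22.5, 27.5, 32.5, 37.5, 42.5, 47.5, 52.5
Σfm = 9×22.5 + 10×27.5 + 19×32.5 + 30×37.5 + 21×42.5 + 14×47.5 + 11×52.5 = 4355
n = Σf = 114
Mean = 4355 / 114 = 38.2018

38.202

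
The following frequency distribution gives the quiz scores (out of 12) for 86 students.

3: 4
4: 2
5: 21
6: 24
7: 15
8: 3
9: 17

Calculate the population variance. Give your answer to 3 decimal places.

Values: 3, 4, 5, 6, 7, 8, 9
n = 86, Σfx = 551, mean = 6.4070
Σfx² = 3761
Σf(x − x̄)² = Σfx² − (Σfx)²/n = 3761 − 551²/86 = 230.7558
Population variance = 230.7558 / 86 = 2.6832

2.683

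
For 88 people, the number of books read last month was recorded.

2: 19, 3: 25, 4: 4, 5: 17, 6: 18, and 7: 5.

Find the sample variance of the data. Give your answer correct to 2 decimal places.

Values: 2, 3, 4, 5, 6, 7
n = 88, Σfx = 357, mean = 4.0568
Σfx² = 1683
Σf(x − x̄)² = Σfx² − (Σfx)²/n = 1683 − 357²/88 = 234.7159
Sample variance = 234.7159 / 87 = 2.6979

2.70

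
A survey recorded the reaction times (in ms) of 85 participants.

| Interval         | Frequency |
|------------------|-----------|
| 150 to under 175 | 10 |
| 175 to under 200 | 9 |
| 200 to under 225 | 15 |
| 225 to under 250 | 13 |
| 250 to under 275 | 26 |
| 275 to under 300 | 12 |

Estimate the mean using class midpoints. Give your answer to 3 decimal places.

233.676

Midpoints: 162.5, 187.5, 212.5, 237.5, 262.5, 287.5
Σfm = 10×162.5 + 9×187.5 + 15×212.5 + 13×237.5 + 26×262.5 + 12×287.5 = 19862.5
n = Σf = 85
Mean = 19862.5 / 85 = 233.6765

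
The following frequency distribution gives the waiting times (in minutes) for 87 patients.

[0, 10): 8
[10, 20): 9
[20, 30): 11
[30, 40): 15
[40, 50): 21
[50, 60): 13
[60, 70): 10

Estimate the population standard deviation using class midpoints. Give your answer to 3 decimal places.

17.791

Midpoints: 5, 15, 25, 35, 45, 55, 65
n = 87, Σfm = 3285, mean = 37.7586
Σfm² = 151575
Σf(m − x̄)² = Σfm² − (Σfm)²/n = 151575 − 3285²/87 = 27537.9310
Population variance = 27537.9310 / 87 = 316.5279
Standard deviation = √316.5279 = 17.7912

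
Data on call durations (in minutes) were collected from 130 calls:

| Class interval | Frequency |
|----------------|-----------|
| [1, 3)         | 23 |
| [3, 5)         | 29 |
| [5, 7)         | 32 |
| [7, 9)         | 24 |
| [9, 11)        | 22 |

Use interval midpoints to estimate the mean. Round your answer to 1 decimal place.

5.9

Midpoints: 2, 4, 6, 8, 10
Σfm = 23×2 + 29×4 + 32×6 + 24×8 + 22×10 = 766
n = Σf = 130
Mean = 766 / 130 = 5.8923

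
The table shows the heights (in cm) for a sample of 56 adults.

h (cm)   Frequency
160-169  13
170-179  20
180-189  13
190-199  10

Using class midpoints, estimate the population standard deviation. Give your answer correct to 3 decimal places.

Midpoints: 164.5, 174.5, 184.5, 194.5
n = 56, Σfm = 9972, mean = 178.0714
Σfm² = 1781614
Σf(m − x̄)² = Σfm² − (Σfm)²/n = 1781614 − 9972²/56 = 5885.7143
Population variance = 5885.7143 / 56 = 105.1020
Standard deviation = √105.1020 = 10.2519

10.252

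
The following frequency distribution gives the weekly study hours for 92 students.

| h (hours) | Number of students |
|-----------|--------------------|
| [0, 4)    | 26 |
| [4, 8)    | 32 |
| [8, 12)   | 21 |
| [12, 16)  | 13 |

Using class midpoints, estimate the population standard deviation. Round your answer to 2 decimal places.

Midpoints: 2, 6, 10, 14
n = 92, Σfm = 636, mean = 6.9130
Σfm² = 5904
Σf(m − x̄)² = Σfm² − (Σfm)²/n = 5904 − 636²/92 = 1507.3043
Population variance = 1507.3043 / 92 = 16.3837
Standard deviation = √16.3837 = 4.0477

4.05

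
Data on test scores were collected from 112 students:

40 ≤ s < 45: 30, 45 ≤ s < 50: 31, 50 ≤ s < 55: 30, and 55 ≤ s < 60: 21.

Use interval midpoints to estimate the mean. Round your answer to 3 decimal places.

49.375

Midpoints: 42.5, 47.5, 52.5, 57.5
Σfm = 30×42.5 + 31×47.5 + 30×52.5 + 21×57.5 = 5530
n = Σf = 112
Mean = 5530 / 112 = 49.3750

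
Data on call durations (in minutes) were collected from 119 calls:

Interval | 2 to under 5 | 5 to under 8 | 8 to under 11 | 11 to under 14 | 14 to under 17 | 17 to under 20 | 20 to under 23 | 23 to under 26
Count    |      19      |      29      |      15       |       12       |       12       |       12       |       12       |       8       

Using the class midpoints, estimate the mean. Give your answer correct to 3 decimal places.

11.845

Midpoints: 3.5, 6.5, 9.5, 12.5, 15.5, 18.5, 21.5, 24.5
Σfm = 19×3.5 + 29×6.5 + 15×9.5 + 12×12.5 + 12×15.5 + 12×18.5 + 12×21.5 + 8×24.5 = 1409.5
n = Σf = 119
Mean = 1409.5 / 119 = 11.8445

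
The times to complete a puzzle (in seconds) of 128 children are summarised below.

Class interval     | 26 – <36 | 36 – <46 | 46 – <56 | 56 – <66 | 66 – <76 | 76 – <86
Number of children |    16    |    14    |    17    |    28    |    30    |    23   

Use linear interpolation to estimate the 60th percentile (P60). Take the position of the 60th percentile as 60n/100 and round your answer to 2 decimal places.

66.60

Cumulative frequencies: 16, 30, 47, 75, 105, 128
n = 128; position = 60n/100 = 76.8.
This falls in the class 66 – <76: L = 66, F = 75, f = 30, h = 10.
60th percentile ≈ 66 + ((76.8 − 75) / 30) × 10 = 66.6000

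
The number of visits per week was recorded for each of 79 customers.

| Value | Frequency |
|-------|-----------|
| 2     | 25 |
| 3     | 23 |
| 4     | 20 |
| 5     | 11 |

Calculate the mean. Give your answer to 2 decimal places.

Values: 2, 3, 4, 5
Σfx = 25×2 + 23×3 + 20×4 + 11×5 = 254
n = Σf = 79
Mean = 254 / 79 = 3.2152

3.22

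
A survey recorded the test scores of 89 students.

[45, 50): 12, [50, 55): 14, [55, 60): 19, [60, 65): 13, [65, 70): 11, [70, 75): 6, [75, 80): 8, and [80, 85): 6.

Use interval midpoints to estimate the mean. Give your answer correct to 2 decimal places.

61.83

Midpoints: 47.5, 52.5, 57.5, 62.5, 67.5, 72.5, 77.5, 82.5
Σfm = 12×47.5 + 14×52.5 + 19×57.5 + 13×62.5 + 11×67.5 + 6×72.5 + 8×77.5 + 6×82.5 = 5502.5
n = Σf = 89
Mean = 5502.5 / 89 = 61.8258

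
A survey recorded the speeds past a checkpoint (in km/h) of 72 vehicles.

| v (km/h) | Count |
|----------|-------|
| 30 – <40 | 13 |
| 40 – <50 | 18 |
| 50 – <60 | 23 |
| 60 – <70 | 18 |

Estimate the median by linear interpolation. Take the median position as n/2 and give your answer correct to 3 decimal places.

52.174

Cumulative frequencies: 13, 31, 54, 72
n = 72; position = n/2 = 36.
This falls in the class 50 – <60: L = 50, F = 31, f = 23, h = 10.
Median ≈ 50 + ((36 − 31) / 23) × 10 = 52.1739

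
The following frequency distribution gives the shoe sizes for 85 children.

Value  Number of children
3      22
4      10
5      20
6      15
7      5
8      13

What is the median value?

5

Cumulative frequencies: 22, 32, 52, 67, 72, 85
n = 85, so the median is the value in position (n+1)/2 = 43.
Position 43 falls at value 5.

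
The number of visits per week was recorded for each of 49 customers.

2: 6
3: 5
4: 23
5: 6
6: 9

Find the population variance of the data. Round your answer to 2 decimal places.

Values: 2, 3, 4, 5, 6
n = 49, Σfx = 203, mean = 4.1429
Σfx² = 911
Σf(x − x̄)² = Σfx² − (Σfx)²/n = 911 − 203²/49 = 70.0000
Population variance = 70.0000 / 49 = 1.4286

1.43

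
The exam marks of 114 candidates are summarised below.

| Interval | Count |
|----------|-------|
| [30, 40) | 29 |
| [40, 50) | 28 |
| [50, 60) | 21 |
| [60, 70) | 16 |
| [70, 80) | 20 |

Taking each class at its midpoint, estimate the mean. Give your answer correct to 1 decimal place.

52.4

Midpoints: 35, 45, 55, 65, 75
Σfm = 29×35 + 28×45 + 21×55 + 16×65 + 20×75 = 5970
n = Σf = 114
Mean = 5970 / 114 = 52.3684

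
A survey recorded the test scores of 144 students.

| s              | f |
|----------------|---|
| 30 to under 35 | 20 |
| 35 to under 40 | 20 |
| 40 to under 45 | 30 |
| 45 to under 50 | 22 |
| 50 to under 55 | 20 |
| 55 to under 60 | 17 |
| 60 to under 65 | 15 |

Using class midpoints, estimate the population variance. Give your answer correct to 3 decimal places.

Midpoints: 32.5, 37.5, 42.5, 47.5, 52.5, 57.5, 62.5
n = 144, Σfm = 6685, mean = 46.4236
Σfm² = 323000
Σf(m − x̄)² = Σfm² − (Σfm)²/n = 323000 − 6685²/144 = 12658.1597
Population variance = 12658.1597 / 144 = 87.9039

87.904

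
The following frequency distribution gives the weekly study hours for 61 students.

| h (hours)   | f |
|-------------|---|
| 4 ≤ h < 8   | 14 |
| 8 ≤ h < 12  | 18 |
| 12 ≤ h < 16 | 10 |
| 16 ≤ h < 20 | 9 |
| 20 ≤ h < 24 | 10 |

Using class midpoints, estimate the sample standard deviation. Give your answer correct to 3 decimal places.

5.616

Midpoints: 6, 10, 14, 18, 22
n = 61, Σfm = 786, mean = 12.8852
Σfm² = 12020
Σf(m − x̄)² = Σfm² − (Σfm)²/n = 12020 − 786²/61 = 1892.1967
Sample variance = 1892.1967 / 60 = 31.5366
Standard deviation = √31.5366 = 5.6157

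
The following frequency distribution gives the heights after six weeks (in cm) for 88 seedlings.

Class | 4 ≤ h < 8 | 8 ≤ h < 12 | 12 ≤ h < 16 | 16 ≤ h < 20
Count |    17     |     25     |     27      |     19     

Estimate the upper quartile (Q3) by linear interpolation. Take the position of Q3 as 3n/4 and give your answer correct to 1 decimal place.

15.6

Cumulative frequencies: 17, 42, 69, 88
n = 88; position = 3n/4 = 66.
This falls in the class 12 ≤ h < 16: L = 12, F = 42, f = 27, h = 4.
Upper quartile ≈ 12 + ((66 − 42) / 27) × 4 = 15.5556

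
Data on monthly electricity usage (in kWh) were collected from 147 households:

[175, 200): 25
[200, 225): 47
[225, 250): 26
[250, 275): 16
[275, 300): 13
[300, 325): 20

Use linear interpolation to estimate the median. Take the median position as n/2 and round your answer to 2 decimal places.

226.44

Cumulative frequencies: 25, 72, 98, 114, 127, 147
n = 147; position = n/2 = 73.5.
This falls in the class [225, 250): L = 225, F = 72, f = 26, h = 25.
Median ≈ 225 + ((73.5 − 72) / 26) × 25 = 226.4423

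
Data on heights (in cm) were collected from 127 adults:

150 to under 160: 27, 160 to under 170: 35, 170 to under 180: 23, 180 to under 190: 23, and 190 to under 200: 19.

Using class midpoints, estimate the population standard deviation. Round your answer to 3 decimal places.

13.627

Midpoints: 155, 165, 175, 185, 195
n = 127, Σfm = 21945, mean = 172.7953
Σfm² = 3815575
Σf(m − x̄)² = Σfm² − (Σfm)²/n = 3815575 − 21945²/127 = 23582.6772
Population variance = 23582.6772 / 127 = 185.6904
Standard deviation = √185.6904 = 13.6268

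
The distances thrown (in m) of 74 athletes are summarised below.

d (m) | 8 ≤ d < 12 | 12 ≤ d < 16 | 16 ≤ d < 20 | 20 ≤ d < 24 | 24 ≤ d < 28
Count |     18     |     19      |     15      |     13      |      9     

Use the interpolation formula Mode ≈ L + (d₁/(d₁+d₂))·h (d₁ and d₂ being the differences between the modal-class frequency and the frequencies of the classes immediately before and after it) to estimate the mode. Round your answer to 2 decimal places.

Modal class: 12 ≤ d < 16 (highest frequency 19).
d₁ = 19 − 18 = 1, d₂ = 19 − 15 = 4
Mode ≈ 12 + (1/(1+4)) × 4 = 12 + 0.8000 = 12.8000

12.80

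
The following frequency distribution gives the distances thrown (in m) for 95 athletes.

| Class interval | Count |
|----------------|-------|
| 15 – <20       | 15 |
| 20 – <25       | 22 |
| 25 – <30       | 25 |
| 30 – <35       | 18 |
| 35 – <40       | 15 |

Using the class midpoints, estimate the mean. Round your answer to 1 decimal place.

27.3

Midpoints: 17.5, 22.5, 27.5, 32.5, 37.5
Σfm = 15×17.5 + 22×22.5 + 25×27.5 + 18×32.5 + 15×37.5 = 2592.5
n = Σf = 95
Mean = 2592.5 / 95 = 27.2895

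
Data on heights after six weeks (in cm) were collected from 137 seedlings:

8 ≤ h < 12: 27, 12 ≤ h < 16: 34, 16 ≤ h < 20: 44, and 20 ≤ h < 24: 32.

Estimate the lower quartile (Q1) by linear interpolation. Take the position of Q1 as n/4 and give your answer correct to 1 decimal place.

Cumulative frequencies: 27, 61, 105, 137
n = 137; position = n/4 = 34.25.
This falls in the class 12 ≤ h < 16: L = 12, F = 27, f = 34, h = 4.
Lower quartile ≈ 12 + ((34.25 − 27) / 34) × 4 = 12.8529

12.9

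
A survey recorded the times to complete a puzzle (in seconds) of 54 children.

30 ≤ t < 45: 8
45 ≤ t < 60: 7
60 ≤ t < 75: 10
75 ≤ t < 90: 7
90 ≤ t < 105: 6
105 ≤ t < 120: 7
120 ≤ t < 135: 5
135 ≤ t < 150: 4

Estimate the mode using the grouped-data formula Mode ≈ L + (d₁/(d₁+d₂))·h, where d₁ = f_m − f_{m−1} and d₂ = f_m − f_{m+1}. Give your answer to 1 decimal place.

Modal class: 60 ≤ t < 75 (highest frequency 10).
d₁ = 10 − 7 = 3, d₂ = 10 − 7 = 3
Mode ≈ 60 + (3/(3+3)) × 15 = 60 + 7.5000 = 67.5000

67.5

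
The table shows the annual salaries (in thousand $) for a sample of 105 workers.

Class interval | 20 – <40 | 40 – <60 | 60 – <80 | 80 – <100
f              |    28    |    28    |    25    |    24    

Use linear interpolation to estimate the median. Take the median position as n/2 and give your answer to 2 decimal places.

Cumulative frequencies: 28, 56, 81, 105
n = 105; position = n/2 = 52.5.
This falls in the class 40 – <60: L = 40, F = 28, f = 28, h = 20.
Median ≈ 40 + ((52.5 − 28) / 28) × 20 = 57.5000

57.50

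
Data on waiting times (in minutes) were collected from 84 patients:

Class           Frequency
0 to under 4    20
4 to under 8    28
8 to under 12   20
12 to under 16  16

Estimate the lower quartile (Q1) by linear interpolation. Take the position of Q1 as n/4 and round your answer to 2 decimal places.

Cumulative frequencies: 20, 48, 68, 84
n = 84; position = n/4 = 21.
This falls in the class 4 to under 8: L = 4, F = 20, f = 28, h = 4.
Lower quartile ≈ 4 + ((21 − 20) / 28) × 4 = 4.1429

4.14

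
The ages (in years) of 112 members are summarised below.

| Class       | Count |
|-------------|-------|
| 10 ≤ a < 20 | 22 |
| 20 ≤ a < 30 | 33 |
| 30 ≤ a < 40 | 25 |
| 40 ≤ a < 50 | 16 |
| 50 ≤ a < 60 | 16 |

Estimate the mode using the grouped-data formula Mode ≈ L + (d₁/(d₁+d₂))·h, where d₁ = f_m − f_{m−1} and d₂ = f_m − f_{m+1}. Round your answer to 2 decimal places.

Modal class: 20 ≤ a < 30 (highest frequency 33).
d₁ = 33 − 22 = 11, d₂ = 33 − 25 = 8
Mode ≈ 20 + (11/(11+8)) × 10 = 20 + 5.7895 = 25.7895

25.79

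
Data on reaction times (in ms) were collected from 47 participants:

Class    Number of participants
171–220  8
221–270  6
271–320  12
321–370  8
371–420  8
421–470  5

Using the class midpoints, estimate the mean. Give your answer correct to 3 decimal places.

Midpoints: 195.5, 245.5, 295.5, 345.5, 395.5, 445.5
Σfm = 8×195.5 + 6×245.5 + 12×295.5 + 8×345.5 + 8×395.5 + 5×445.5 = 14738.5
n = Σf = 47
Mean = 14738.5 / 47 = 313.5851

313.585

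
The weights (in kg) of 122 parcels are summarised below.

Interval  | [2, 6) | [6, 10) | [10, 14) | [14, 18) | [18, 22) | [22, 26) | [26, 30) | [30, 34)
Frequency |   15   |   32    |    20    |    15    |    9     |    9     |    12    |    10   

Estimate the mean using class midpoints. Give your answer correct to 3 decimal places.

15.148

Midpoints: 4, 8, 12, 16, 20, 24, 28, 32
Σfm = 15×4 + 32×8 + 20×12 + 15×16 + 9×20 + 9×24 + 12×28 + 10×32 = 1848
n = Σf = 122
Mean = 1848 / 122 = 15.1475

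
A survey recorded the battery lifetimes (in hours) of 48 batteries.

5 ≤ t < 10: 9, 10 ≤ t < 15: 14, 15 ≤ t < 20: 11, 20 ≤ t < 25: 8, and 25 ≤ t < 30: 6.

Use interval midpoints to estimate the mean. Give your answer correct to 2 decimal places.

16.25

Midpoints: 7.5, 12.5, 17.5, 22.5, 27.5
Σfm = 9×7.5 + 14×12.5 + 11×17.5 + 8×22.5 + 6×27.5 = 780
n = Σf = 48
Mean = 780 / 48 = 16.2500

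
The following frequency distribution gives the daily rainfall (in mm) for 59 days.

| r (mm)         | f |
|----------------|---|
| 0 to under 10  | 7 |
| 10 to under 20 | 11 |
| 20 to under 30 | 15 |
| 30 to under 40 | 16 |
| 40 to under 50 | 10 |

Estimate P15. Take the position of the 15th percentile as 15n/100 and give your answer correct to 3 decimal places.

Cumulative frequencies: 7, 18, 33, 49, 59
n = 59; position = 15n/100 = 8.85.
This falls in the class 10 to under 20: L = 10, F = 7, f = 11, h = 10.
15th percentile ≈ 10 + ((8.85 − 7) / 11) × 10 = 11.6818

11.682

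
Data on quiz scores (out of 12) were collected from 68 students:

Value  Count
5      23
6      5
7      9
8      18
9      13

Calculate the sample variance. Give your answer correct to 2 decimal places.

Values: 5, 6, 7, 8, 9
n = 68, Σfx = 469, mean = 6.8971
Σfx² = 3401
Σf(x − x̄)² = Σfx² − (Σfx)²/n = 3401 − 469²/68 = 166.2794
Sample variance = 166.2794 / 67 = 2.4818

2.48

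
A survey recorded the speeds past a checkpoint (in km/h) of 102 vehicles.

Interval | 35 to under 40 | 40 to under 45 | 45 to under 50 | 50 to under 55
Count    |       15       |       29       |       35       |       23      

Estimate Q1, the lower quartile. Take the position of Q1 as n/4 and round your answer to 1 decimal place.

41.8

Cumulative frequencies: 15, 44, 79, 102
n = 102; position = n/4 = 25.5.
This falls in the class 40 to under 45: L = 40, F = 15, f = 29, h = 5.
Lower quartile ≈ 40 + ((25.5 − 15) / 29) × 5 = 41.8103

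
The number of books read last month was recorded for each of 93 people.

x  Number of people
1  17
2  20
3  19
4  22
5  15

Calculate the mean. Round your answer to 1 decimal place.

Values: 1, 2, 3, 4, 5
Σfx = 17×1 + 20×2 + 19×3 + 22×4 + 15×5 = 277
n = Σf = 93
Mean = 277 / 93 = 2.9785

3.0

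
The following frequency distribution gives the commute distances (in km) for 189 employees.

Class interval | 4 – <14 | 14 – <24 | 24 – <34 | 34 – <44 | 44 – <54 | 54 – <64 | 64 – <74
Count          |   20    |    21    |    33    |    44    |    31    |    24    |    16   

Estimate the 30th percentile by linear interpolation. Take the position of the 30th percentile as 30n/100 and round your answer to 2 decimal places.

Cumulative frequencies: 20, 41, 74, 118, 149, 173, 189
n = 189; position = 30n/100 = 56.7.
This falls in the class 24 – <34: L = 24, F = 41, f = 33, h = 10.
30th percentile ≈ 24 + ((56.7 − 41) / 33) × 10 = 28.7576

28.76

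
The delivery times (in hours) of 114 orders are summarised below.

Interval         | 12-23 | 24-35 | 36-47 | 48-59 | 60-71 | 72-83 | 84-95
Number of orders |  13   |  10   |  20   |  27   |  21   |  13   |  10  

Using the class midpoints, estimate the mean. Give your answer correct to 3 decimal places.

53.289

Midpoints: 17.5, 29.5, 41.5, 53.5, 65.5, 77.5, 89.5
Σfm = 13×17.5 + 10×29.5 + 20×41.5 + 27×53.5 + 21×65.5 + 13×77.5 + 10×89.5 = 6075
n = Σf = 114
Mean = 6075 / 114 = 53.2895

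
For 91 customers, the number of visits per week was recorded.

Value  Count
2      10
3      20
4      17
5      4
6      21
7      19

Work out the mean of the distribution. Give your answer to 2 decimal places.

Values: 2, 3, 4, 5, 6, 7
Σfx = 10×2 + 20×3 + 17×4 + 4×5 + 21×6 + 19×7 = 427
n = Σf = 91
Mean = 427 / 91 = 4.6923

4.69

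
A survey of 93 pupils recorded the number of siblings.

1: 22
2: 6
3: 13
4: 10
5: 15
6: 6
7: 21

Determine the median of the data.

Cumulative frequencies: 22, 28, 41, 51, 66, 72, 93
n = 93, so the median is the value in position (n+1)/2 = 47.
Position 47 falls at value 4.

4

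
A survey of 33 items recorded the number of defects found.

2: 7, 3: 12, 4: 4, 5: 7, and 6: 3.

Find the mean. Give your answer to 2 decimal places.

3.61

Values: 2, 3, 4, 5, 6
Σfx = 7×2 + 12×3 + 4×4 + 7×5 + 3×6 = 119
n = Σf = 33
Mean = 119 / 33 = 3.6061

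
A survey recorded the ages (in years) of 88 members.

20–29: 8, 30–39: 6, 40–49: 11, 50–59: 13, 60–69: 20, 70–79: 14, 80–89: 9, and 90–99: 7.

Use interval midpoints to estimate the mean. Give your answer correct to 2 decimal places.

Midpoints: 24.5, 34.5, 44.5, 54.5, 64.5, 74.5, 84.5, 94.5
Σfm = 8×24.5 + 6×34.5 + 11×44.5 + 13×54.5 + 20×64.5 + 14×74.5 + 9×84.5 + 7×94.5 = 5356
n = Σf = 88
Mean = 5356 / 88 = 60.8636

60.86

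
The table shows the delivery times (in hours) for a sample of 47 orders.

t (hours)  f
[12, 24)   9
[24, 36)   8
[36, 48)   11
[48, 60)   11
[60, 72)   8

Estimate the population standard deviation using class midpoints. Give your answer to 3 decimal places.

16.324

Midpoints: 18, 30, 42, 54, 66
n = 47, Σfm = 1986, mean = 42.2553
Σfm² = 96444
Σf(m − x̄)² = Σfm² − (Σfm)²/n = 96444 − 1986²/47 = 12524.9362
Population variance = 12524.9362 / 47 = 266.4880
Standard deviation = √266.4880 = 16.3245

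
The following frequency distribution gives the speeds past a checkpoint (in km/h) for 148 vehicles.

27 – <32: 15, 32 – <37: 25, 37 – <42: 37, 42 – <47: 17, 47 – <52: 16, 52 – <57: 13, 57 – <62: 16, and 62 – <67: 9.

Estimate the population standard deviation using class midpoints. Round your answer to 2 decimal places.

10.30

Midpoints: 29.5, 34.5, 39.5, 44.5, 49.5, 54.5, 59.5, 64.5
n = 148, Σfm = 6556, mean = 44.2973
Σfm² = 306107
Σf(m − x̄)² = Σfm² − (Σfm)²/n = 306107 − 6556²/148 = 15693.9189
Population variance = 15693.9189 / 148 = 106.0400
Standard deviation = √106.0400 = 10.2976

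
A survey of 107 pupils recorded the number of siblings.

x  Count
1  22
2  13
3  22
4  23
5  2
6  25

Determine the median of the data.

3

Cumulative frequencies: 22, 35, 57, 80, 82, 107
n = 107, so the median is the value in position (n+1)/2 = 54.
Position 54 falls at value 3.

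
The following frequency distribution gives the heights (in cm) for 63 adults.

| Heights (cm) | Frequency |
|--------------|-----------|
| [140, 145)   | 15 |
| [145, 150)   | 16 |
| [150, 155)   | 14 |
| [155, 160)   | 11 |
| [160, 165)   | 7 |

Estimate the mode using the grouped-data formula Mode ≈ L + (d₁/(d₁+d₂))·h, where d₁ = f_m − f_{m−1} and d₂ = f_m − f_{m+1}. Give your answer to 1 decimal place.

Modal class: [145, 150) (highest frequency 16).
d₁ = 16 − 15 = 1, d₂ = 16 − 14 = 2
Mode ≈ 145 + (1/(1+2)) × 5 = 145 + 1.6667 = 146.6667

146.7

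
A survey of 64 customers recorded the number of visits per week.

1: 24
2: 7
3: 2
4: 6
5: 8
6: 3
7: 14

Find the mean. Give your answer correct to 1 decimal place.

3.5

Values: 1, 2, 3, 4, 5, 6, 7
Σfx = 24×1 + 7×2 + 2×3 + 6×4 + 8×5 + 3×6 + 14×7 = 224
n = Σf = 64
Mean = 224 / 64 = 3.5000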